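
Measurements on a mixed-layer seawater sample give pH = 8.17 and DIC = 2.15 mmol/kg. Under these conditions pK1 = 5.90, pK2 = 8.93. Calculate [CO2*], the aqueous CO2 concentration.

α₀ = 1 / (1 + K1/[H⁺] + K1K2/[H⁺]²) = 1 / (1 + 10^+2.27 + 10^+1.51)
   = 1 / (1 + 186.21 + 32.359) = 1/219.57 = 0.004554
[CO2*] = α₀ × DIC = 0.004554 × 2.15 = 0.00979 mmol/kg = 9.79 μmol/kg

[CO2*] = 9.79 μmol/kg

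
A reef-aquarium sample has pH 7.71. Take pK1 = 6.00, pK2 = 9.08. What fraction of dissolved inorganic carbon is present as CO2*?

α₀ = 0.0184

α₀ = 1 / (1 + K1/[H⁺] + K1K2/[H⁺]²) = 1 / (1 + 10^+1.71 + 10^+0.34)
   = 1 / (1 + 51.286 + 2.1878) = 1/54.474 = 0.01836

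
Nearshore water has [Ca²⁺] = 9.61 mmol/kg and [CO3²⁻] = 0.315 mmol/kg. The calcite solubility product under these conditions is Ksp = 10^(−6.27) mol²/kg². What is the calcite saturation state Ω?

Ω = 5.64

Ksp = 10^(−6.27) = 5.370×10^-7
Ω = [Ca²⁺][CO3²⁻]/Ksp = (9.61×10^-3)(0.315×10^-3) / 5.370×10^-7 = 5.64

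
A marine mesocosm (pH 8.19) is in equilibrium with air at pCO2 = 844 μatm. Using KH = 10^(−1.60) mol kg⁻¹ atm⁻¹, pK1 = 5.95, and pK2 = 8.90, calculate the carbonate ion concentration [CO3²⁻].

[CO2*] = KH · pCO2 = 10^(−1.60) × 844×10^-6 = 2.120×10^-5 mol/kg
α₀ = 1/(1 + K1/[H⁺] + K1K2/[H⁺]²) = 1/(1 + 10^+2.24 + 10^+1.53) = 0.004792
DIC = [CO2*]/α₀ = 2.120×10^-5 / 0.004792 = 4.424 mmol/kg
[CO3²⁻] = α₂·DIC; α₂ = 0.1624, so [CO3²⁻] = 0.1624 × 4.424 = 0.718 mmol/kg

[CO3²⁻] = 0.718 mmol/kg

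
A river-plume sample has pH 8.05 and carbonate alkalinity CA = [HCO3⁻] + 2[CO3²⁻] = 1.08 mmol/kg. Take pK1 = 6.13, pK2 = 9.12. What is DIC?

DIC = 1.01 mmol/kg

CA = [HCO3⁻] + 2[CO3²⁻] = (α₁ + 2α₂)·DIC
At pH 8.05: [H⁺]/K1 = 10^-1.92 = 0.012023, K2/[H⁺] = 10^-1.07 = 0.085114
α₁ = 1/(1 + 0.012023 + 0.085114) = 1/1.0971 = 0.9115; α₂ = α₁·K2/[H⁺] = 0.07758
α₁ + 2α₂ = 1.0666
DIC = CA / (α₁ + 2α₂) = 1.08 / 1.0666 = 1.01 mmol/kg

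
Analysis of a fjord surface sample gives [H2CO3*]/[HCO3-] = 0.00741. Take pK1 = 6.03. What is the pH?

pH = 8.16

From K1 = [H⁺][HCO3-]/[H2CO3*]:  pH = pK1 − log₁₀([H2CO3*]/[HCO3-])
log₁₀(0.00741) = -2.130
pH = 6.03 − (-2.130) = 8.16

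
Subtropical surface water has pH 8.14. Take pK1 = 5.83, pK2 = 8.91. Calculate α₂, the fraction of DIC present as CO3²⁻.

α₂ = 0.145

α₂ = 1 / (1 + [H⁺]/K2 + [H⁺]²/(K1K2)) = 1 / (1 + 10^+0.77 + 10^-1.54)
   = 1 / (1 + 5.8884 + 0.028840) = 1/6.9173 = 0.1446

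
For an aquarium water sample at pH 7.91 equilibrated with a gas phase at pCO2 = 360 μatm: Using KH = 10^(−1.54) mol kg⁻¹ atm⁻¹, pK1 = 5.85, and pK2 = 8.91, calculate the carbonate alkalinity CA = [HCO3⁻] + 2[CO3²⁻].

CA = 1.43 mmol/kg

[CO2*] = KH · pCO2 = 10^(−1.54) × 360×10^-6 = 1.038×10^-5 mol/kg
α₀ = 1/(1 + K1/[H⁺] + K1K2/[H⁺]²) = 1/(1 + 10^+2.06 + 10^+1.06) = 0.007856
DIC = [CO2*]/α₀ = 1.038×10^-5 / 0.007856 = 1.322 mmol/kg
CA = (α₁ + 2α₂)·DIC = (0.9019 + 2×0.09019) × 1.322 = 1.43 mmol/kg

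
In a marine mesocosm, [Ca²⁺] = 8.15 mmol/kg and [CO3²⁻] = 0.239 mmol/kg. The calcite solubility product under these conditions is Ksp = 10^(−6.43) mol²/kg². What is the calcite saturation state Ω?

Ω = 5.24

Ksp = 10^(−6.43) = 3.715×10^-7
Ω = [Ca²⁺][CO3²⁻]/Ksp = (8.15×10^-3)(0.239×10^-3) / 3.715×10^-7 = 5.24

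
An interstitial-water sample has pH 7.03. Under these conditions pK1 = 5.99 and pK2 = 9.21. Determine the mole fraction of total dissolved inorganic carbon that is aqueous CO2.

α₀ = 0.0831

α₀ = 1 / (1 + K1/[H⁺] + K1K2/[H⁺]²) = 1 / (1 + 10^+1.04 + 10^-1.14)
   = 1 / (1 + 10.965 + 0.072444) = 1/12.037 = 0.08308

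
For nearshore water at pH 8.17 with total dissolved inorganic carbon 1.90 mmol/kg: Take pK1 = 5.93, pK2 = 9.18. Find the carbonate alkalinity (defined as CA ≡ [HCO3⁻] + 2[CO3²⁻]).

CA = 2.06 mmol/kg

CA = [HCO3⁻] + 2[CO3²⁻] = (α₁ + 2α₂)·DIC
At pH 8.17: [H⁺]/K1 = 10^-2.24 = 0.0057544, K2/[H⁺] = 10^-1.01 = 0.097724
α₁ = 1/(1 + 0.0057544 + 0.097724) = 1/1.1035 = 0.9062; α₂ = α₁·K2/[H⁺] = 0.08856
α₁ + 2α₂ = 1.0833
CA = 1.0833 × 1.90 = 2.06 mmol/kg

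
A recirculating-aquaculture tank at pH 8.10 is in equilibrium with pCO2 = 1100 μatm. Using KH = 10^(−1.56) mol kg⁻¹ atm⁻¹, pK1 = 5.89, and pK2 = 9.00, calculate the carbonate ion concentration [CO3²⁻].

[CO2*] = KH · pCO2 = 10^(−1.56) × 1100×10^-6 = 3.030×10^-5 mol/kg
α₀ = 1/(1 + K1/[H⁺] + K1K2/[H⁺]²) = 1/(1 + 10^+2.21 + 10^+1.31) = 0.005447
DIC = [CO2*]/α₀ = 3.030×10^-5 / 0.005447 = 5.562 mmol/kg
[CO3²⁻] = α₂·DIC; α₂ = 0.1112, so [CO3²⁻] = 0.1112 × 5.562 = 0.619 mmol/kg

[CO3²⁻] = 0.619 mmol/kg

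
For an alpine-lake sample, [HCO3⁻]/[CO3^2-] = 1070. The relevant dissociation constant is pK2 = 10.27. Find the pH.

pH = 7.24

From K2 = [H⁺][CO3^2-]/[HCO3⁻]:  pH = pK2 − log₁₀([HCO3⁻]/[CO3^2-])
log₁₀(1070) = +3.029
pH = 10.27 − (+3.029) = 7.24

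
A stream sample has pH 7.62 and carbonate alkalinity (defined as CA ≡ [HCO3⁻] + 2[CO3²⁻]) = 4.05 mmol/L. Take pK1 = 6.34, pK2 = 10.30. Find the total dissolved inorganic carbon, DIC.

CA = [HCO3⁻] + 2[CO3²⁻] = (α₁ + 2α₂)·DIC
At pH 7.62: [H⁺]/K1 = 10^-1.28 = 0.052481, K2/[H⁺] = 10^-2.68 = 0.0020893
α₁ = 1/(1 + 0.052481 + 0.0020893) = 1/1.0546 = 0.9483; α₂ = α₁·K2/[H⁺] = 0.001981
α₁ + 2α₂ = 0.9522
DIC = CA / (α₁ + 2α₂) = 4.05 / 0.9522 = 4.25 mmol/L

DIC = 4.25 mmol/L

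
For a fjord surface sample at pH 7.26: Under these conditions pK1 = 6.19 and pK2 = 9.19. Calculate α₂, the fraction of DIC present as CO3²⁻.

α₂ = 1 / (1 + [H⁺]/K2 + [H⁺]²/(K1K2)) = 1 / (1 + 10^+1.93 + 10^+0.86)
   = 1 / (1 + 85.114 + 7.2444) = 1/93.358 = 0.01071

α₂ = 0.0107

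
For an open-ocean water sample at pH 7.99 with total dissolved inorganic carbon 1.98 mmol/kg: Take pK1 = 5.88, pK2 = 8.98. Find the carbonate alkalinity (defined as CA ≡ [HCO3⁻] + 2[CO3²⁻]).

CA = 2.15 mmol/kg

CA = [HCO3⁻] + 2[CO3²⁻] = (α₁ + 2α₂)·DIC
At pH 7.99: [H⁺]/K1 = 10^-2.11 = 0.0077625, K2/[H⁺] = 10^-0.99 = 0.10233
α₁ = 1/(1 + 0.0077625 + 0.10233) = 1/1.1101 = 0.9008; α₂ = α₁·K2/[H⁺] = 0.09218
α₁ + 2α₂ = 1.0852
CA = 1.0852 × 1.98 = 2.15 mmol/kg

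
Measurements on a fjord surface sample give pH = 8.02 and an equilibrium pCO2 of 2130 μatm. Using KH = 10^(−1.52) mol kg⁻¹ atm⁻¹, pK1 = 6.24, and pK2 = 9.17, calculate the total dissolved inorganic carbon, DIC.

DIC = 4.21 mmol/kg

[CO2*] = KH · pCO2 = 10^(−1.52) × 2130×10^-6 = 6.432×10^-5 mol/kg
α₀ = 1/(1 + K1/[H⁺] + K1K2/[H⁺]²) = 1/(1 + 10^+1.78 + 10^+0.63) = 0.01526
DIC = [CO2*]/α₀ = 6.432×10^-5 / 0.01526 = 4.21 mmol/kg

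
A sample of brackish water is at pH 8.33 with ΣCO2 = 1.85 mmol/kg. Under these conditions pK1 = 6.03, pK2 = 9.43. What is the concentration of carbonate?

[CO3²⁻] = 0.136 mmol/kg

α₂ = 1 / (1 + [H⁺]/K2 + [H⁺]²/(K1K2)) = 1 / (1 + 10^+1.10 + 10^-1.20)
   = 1 / (1 + 12.589 + 0.063096) = 1/13.652 = 0.07325
[CO3²⁻] = α₂ × DIC = 0.07325 × 1.85 = 0.136 mmol/kg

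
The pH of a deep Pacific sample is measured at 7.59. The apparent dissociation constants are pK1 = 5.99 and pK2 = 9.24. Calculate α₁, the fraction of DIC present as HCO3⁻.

α₁ = 1 / (1 + [H⁺]/K1 + K2/[H⁺]) = 1 / (1 + 10^-1.60 + 10^-1.65)
   = 1 / (1 + 0.025119 + 0.022387) = 1/1.0475 = 0.9546

α₁ = 0.955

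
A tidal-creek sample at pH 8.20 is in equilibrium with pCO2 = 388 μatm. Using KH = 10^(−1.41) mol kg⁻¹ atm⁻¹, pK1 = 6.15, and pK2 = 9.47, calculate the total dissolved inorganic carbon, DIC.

DIC = 1.80 mmol/kg

[CO2*] = KH · pCO2 = 10^(−1.41) × 388×10^-6 = 1.509×10^-5 mol/kg
α₀ = 1/(1 + K1/[H⁺] + K1K2/[H⁺]²) = 1/(1 + 10^+2.05 + 10^+0.78) = 0.008387
DIC = [CO2*]/α₀ = 1.509×10^-5 / 0.008387 = 1.80 mmol/kg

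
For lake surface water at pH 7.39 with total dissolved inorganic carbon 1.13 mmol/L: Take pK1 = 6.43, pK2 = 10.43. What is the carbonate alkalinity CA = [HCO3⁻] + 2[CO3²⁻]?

CA = 1.02 mmol/L

CA = [HCO3⁻] + 2[CO3²⁻] = (α₁ + 2α₂)·DIC
At pH 7.39: [H⁺]/K1 = 10^-0.96 = 0.10965, K2/[H⁺] = 10^-3.04 = 0.00091201
α₁ = 1/(1 + 0.10965 + 0.00091201) = 1/1.1106 = 0.9004; α₂ = α₁·K2/[H⁺] = 0.0008212
α₁ + 2α₂ = 0.9021
CA = 0.9021 × 1.13 = 1.02 mmol/L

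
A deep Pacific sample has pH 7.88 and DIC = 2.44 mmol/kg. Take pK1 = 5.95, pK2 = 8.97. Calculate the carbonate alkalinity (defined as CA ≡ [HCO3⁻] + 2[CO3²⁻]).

CA = [HCO3⁻] + 2[CO3²⁻] = (α₁ + 2α₂)·DIC
At pH 7.88: [H⁺]/K1 = 10^-1.93 = 0.011749, K2/[H⁺] = 10^-1.09 = 0.081283
α₁ = 1/(1 + 0.011749 + 0.081283) = 1/1.0930 = 0.9149; α₂ = α₁·K2/[H⁺] = 0.07436
α₁ + 2α₂ = 1.0636
CA = 1.0636 × 2.44 = 2.60 mmol/kg

CA = 2.60 mmol/kg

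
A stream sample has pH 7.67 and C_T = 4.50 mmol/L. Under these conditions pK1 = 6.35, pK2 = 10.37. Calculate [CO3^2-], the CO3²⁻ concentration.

[CO3²⁻] = 8.55 μmol/L

α₂ = 1 / (1 + [H⁺]/K2 + [H⁺]²/(K1K2)) = 1 / (1 + 10^+2.70 + 10^+1.38)
   = 1 / (1 + 501.19 + 23.988) = 1/526.18 = 0.001901
[CO3²⁻] = α₂ × DIC = 0.001901 × 4.50 = 0.00855 mmol/L = 8.55 μmol/L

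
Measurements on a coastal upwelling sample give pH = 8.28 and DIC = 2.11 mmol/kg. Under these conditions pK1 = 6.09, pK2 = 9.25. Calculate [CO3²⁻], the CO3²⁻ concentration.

α₂ = 1 / (1 + [H⁺]/K2 + [H⁺]²/(K1K2)) = 1 / (1 + 10^+0.97 + 10^-1.22)
   = 1 / (1 + 9.3325 + 0.060256) = 1/10.393 = 0.09622
[CO3²⁻] = α₂ × DIC = 0.09622 × 2.11 = 0.203 mmol/kg

[CO3²⁻] = 0.203 mmol/kg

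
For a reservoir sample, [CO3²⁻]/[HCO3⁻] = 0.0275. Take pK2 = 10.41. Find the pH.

pH = 8.85

From K2 = [H⁺][CO3²⁻]/[HCO3⁻]:  pH = pK2 + log₁₀([CO3²⁻]/[HCO3⁻])
log₁₀(0.0275) = -1.561
pH = 10.41 + (-1.561) = 8.85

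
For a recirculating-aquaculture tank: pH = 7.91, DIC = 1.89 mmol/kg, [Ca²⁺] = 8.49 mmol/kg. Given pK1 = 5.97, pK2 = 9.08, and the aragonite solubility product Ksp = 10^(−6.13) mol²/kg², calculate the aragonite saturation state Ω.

α₂ = 1 / (1 + [H⁺]/K2 + [H⁺]²/(K1K2)) = 1 / (1 + 10^+1.17 + 10^-0.77)
   = 1 / (1 + 14.791 + 0.16982) = 1/15.961 = 0.06265
[CO3²⁻] = α₂ × DIC = 0.06265 × 1.89 = 0.1184 mmol/kg
Ksp = 10^(−6.13) = 7.413×10^-7
Ω = [Ca²⁺][CO3²⁻]/Ksp = (8.49×10^-3)(1.184×10^-4) / 7.413×10^-7 = 1.36

Ω = 1.36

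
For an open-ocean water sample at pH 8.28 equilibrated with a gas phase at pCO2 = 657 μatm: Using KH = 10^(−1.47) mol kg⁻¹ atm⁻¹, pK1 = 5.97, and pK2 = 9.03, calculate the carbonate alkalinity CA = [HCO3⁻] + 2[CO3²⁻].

CA = 6.16 mmol/kg

[CO2*] = KH · pCO2 = 10^(−1.47) × 657×10^-6 = 2.226×10^-5 mol/kg
α₀ = 1/(1 + K1/[H⁺] + K1K2/[H⁺]²) = 1/(1 + 10^+2.31 + 10^+1.56) = 0.004141
DIC = [CO2*]/α₀ = 2.226×10^-5 / 0.004141 = 5.376 mmol/kg
CA = (α₁ + 2α₂)·DIC = (0.8455 + 2×0.1504) × 5.376 = 6.16 mmol/kg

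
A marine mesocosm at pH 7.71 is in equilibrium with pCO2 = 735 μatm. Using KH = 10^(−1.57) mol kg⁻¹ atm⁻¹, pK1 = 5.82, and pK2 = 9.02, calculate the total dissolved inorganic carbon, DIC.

DIC = 1.63 mmol/kg

[CO2*] = KH · pCO2 = 10^(−1.57) × 735×10^-6 = 1.978×10^-5 mol/kg
α₀ = 1/(1 + K1/[H⁺] + K1K2/[H⁺]²) = 1/(1 + 10^+1.89 + 10^+0.58) = 0.01213
DIC = [CO2*]/α₀ = 1.978×10^-5 / 0.01213 = 1.63 mmol/kg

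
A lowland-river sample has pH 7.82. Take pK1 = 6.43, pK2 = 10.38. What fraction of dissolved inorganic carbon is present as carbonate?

α₂ = 0.00264

α₂ = 1 / (1 + [H⁺]/K2 + [H⁺]²/(K1K2)) = 1 / (1 + 10^+2.56 + 10^+1.17)
   = 1 / (1 + 363.08 + 14.791) = 1/378.87 = 0.002639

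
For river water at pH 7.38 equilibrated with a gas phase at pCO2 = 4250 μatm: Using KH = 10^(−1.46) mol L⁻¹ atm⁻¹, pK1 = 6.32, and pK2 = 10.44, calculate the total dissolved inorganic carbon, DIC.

[CO2*] = KH · pCO2 = 10^(−1.46) × 4250×10^-6 = 1.474×10^-4 mol/L
α₀ = 1/(1 + K1/[H⁺] + K1K2/[H⁺]²) = 1/(1 + 10^+1.06 + 10^-2.00) = 0.08005
DIC = [CO2*]/α₀ = 1.474×10^-4 / 0.08005 = 1.84 mmol/L

DIC = 1.84 mmol/L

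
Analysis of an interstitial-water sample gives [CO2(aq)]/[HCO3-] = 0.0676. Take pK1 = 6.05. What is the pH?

From K1 = [H⁺][HCO3-]/[CO2(aq)]:  pH = pK1 − log₁₀([CO2(aq)]/[HCO3-])
log₁₀(0.0676) = -1.170
pH = 6.05 − (-1.170) = 7.22

pH = 7.22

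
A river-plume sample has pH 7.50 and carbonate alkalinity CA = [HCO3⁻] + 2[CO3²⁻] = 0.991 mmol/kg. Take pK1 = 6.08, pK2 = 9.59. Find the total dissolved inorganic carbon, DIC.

DIC = 1.02 mmol/kg

CA = [HCO3⁻] + 2[CO3²⁻] = (α₁ + 2α₂)·DIC
At pH 7.50: [H⁺]/K1 = 10^-1.42 = 0.038019, K2/[H⁺] = 10^-2.09 = 0.0081283
α₁ = 1/(1 + 0.038019 + 0.0081283) = 1/1.0461 = 0.9559; α₂ = α₁·K2/[H⁺] = 0.007770
α₁ + 2α₂ = 0.9714
DIC = CA / (α₁ + 2α₂) = 0.991 / 0.9714 = 1.02 mmol/kg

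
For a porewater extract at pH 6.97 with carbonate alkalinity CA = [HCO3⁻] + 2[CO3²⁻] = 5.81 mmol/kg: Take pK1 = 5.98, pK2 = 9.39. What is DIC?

DIC = 6.38 mmol/kg

CA = [HCO3⁻] + 2[CO3²⁻] = (α₁ + 2α₂)·DIC
At pH 6.97: [H⁺]/K1 = 10^-0.99 = 0.10233, K2/[H⁺] = 10^-2.42 = 0.0038019
α₁ = 1/(1 + 0.10233 + 0.0038019) = 1/1.1061 = 0.9041; α₂ = α₁·K2/[H⁺] = 0.003437
α₁ + 2α₂ = 0.9109
DIC = CA / (α₁ + 2α₂) = 5.81 / 0.9109 = 6.38 mmol/kg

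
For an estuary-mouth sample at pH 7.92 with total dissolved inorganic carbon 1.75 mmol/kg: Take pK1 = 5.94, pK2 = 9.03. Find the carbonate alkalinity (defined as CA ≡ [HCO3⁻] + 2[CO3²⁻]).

CA = 1.86 mmol/kg

CA = [HCO3⁻] + 2[CO3²⁻] = (α₁ + 2α₂)·DIC
At pH 7.92: [H⁺]/K1 = 10^-1.98 = 0.010471, K2/[H⁺] = 10^-1.11 = 0.077625
α₁ = 1/(1 + 0.010471 + 0.077625) = 1/1.0881 = 0.9190; α₂ = α₁·K2/[H⁺] = 0.07134
α₁ + 2α₂ = 1.0617
CA = 1.0617 × 1.75 = 1.86 mmol/kg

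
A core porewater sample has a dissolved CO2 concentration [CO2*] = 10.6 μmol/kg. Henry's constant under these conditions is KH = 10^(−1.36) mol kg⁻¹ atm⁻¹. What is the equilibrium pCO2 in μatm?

pCO2 = 243 μatm

KH = 10^(−1.36) = 4.365×10^-2 mol kg⁻¹ atm⁻¹
pCO2 = [CO2*]/KH = 10.6×10^-6 / 4.365×10^-2 = 2.43×10^-4 atm = 243 μatm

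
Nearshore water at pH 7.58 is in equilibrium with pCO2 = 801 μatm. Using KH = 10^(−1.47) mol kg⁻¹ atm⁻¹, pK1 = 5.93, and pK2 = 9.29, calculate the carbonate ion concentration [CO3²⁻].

[CO3²⁻] = 0.0236 mmol/kg

[CO2*] = KH · pCO2 = 10^(−1.47) × 801×10^-6 = 2.714×10^-5 mol/kg
α₀ = 1/(1 + K1/[H⁺] + K1K2/[H⁺]²) = 1/(1 + 10^+1.65 + 10^-0.06) = 0.02149
DIC = [CO2*]/α₀ = 2.714×10^-5 / 0.02149 = 1.263 mmol/kg
[CO3²⁻] = α₂·DIC; α₂ = 0.01871, so [CO3²⁻] = 0.01871 × 1.263 = 0.0236 mmol/kg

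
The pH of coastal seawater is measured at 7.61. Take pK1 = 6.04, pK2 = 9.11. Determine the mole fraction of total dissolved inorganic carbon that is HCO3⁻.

α₁ = 1 / (1 + [H⁺]/K1 + K2/[H⁺]) = 1 / (1 + 10^-1.57 + 10^-1.50)
   = 1 / (1 + 0.026915 + 0.031623) = 1/1.0585 = 0.9447

α₁ = 0.945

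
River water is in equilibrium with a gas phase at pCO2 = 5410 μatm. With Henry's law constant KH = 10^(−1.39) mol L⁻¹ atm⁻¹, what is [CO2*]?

KH = 10^(−1.39) = 4.074×10^-2 mol L⁻¹ atm⁻¹
[CO2*] = KH · pCO2 = 4.074×10^-2 × 5410×10^-6 atm = 2.20×10^-4 mol/L

[CO2*] = 220 μmol/L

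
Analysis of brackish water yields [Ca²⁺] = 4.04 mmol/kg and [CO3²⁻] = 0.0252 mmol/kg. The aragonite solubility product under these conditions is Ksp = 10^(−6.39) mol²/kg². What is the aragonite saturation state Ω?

Ω = 0.250

Ksp = 10^(−6.39) = 4.074×10^-7
Ω = [Ca²⁺][CO3²⁻]/Ksp = (4.04×10^-3)(0.0252×10^-3) / 4.074×10^-7 = 0.250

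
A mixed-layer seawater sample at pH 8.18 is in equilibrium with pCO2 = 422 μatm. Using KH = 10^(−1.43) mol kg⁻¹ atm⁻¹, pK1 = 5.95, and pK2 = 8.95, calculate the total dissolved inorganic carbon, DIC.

[CO2*] = KH · pCO2 = 10^(−1.43) × 422×10^-6 = 1.568×10^-5 mol/kg
α₀ = 1/(1 + K1/[H⁺] + K1K2/[H⁺]²) = 1/(1 + 10^+2.23 + 10^+1.46) = 0.005008
DIC = [CO2*]/α₀ = 1.568×10^-5 / 0.005008 = 3.13 mmol/kg

DIC = 3.13 mmol/kg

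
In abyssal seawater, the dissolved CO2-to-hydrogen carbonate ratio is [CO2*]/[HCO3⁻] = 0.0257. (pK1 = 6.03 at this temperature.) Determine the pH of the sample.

From K1 = [H⁺][HCO3⁻]/[CO2*]:  pH = pK1 − log₁₀([CO2*]/[HCO3⁻])
log₁₀(0.0257) = -1.590
pH = 6.03 − (-1.590) = 7.62

pH = 7.62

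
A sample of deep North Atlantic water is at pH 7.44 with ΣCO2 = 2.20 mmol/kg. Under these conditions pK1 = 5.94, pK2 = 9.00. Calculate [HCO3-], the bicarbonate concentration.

α₁ = 1 / (1 + [H⁺]/K1 + K2/[H⁺]) = 1 / (1 + 10^-1.50 + 10^-1.56)
   = 1 / (1 + 0.031623 + 0.027542) = 1/1.0592 = 0.9441
[HCO3⁻] = α₁ × DIC = 0.9441 × 2.20 = 2.08 mmol/kg

[HCO3⁻] = 2.08 mmol/kg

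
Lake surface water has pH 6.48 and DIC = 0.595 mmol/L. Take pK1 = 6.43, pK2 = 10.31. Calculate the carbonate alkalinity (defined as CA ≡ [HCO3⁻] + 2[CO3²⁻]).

CA = [HCO3⁻] + 2[CO3²⁻] = (α₁ + 2α₂)·DIC
At pH 6.48: [H⁺]/K1 = 10^-0.05 = 0.89125, K2/[H⁺] = 10^-3.83 = 0.00014791
α₁ = 1/(1 + 0.89125 + 0.00014791) = 1/1.8914 = 0.5287; α₂ = α₁·K2/[H⁺] = 7.820×10^-5
α₁ + 2α₂ = 0.5289
CA = 0.5289 × 0.595 = 0.315 mmol/L

CA = 0.315 mmol/L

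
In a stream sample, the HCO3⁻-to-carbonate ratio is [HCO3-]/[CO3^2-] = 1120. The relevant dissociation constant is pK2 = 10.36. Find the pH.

From K2 = [H⁺][CO3^2-]/[HCO3-]:  pH = pK2 − log₁₀([HCO3-]/[CO3^2-])
log₁₀(1120) = +3.049
pH = 10.36 − (+3.049) = 7.31

pH = 7.31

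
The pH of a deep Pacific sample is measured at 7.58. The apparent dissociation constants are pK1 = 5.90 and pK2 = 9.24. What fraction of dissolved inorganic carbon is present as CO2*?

α₀ = 0.0200

α₀ = 1 / (1 + K1/[H⁺] + K1K2/[H⁺]²) = 1 / (1 + 10^+1.68 + 10^+0.02)
   = 1 / (1 + 47.863 + 1.0471) = 1/49.910 = 0.02004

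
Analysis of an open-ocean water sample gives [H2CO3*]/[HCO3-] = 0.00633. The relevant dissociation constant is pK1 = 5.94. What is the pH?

pH = 8.14

From K1 = [H⁺][HCO3-]/[H2CO3*]:  pH = pK1 − log₁₀([H2CO3*]/[HCO3-])
log₁₀(0.00633) = -2.199
pH = 5.94 − (-2.199) = 8.14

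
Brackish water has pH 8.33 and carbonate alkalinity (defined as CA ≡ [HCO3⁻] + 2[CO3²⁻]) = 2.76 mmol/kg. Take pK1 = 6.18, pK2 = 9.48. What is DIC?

CA = [HCO3⁻] + 2[CO3²⁻] = (α₁ + 2α₂)·DIC
At pH 8.33: [H⁺]/K1 = 10^-2.15 = 0.0070795, K2/[H⁺] = 10^-1.15 = 0.070795
α₁ = 1/(1 + 0.0070795 + 0.070795) = 1/1.0779 = 0.9278; α₂ = α₁·K2/[H⁺] = 0.06568
α₁ + 2α₂ = 1.0591
DIC = CA / (α₁ + 2α₂) = 2.76 / 1.0591 = 2.61 mmol/kg

DIC = 2.61 mmol/kg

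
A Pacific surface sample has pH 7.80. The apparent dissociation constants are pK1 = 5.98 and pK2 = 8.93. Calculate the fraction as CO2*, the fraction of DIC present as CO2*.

α₀ = 0.0139

α₀ = 1 / (1 + K1/[H⁺] + K1K2/[H⁺]²) = 1 / (1 + 10^+1.82 + 10^+0.69)
   = 1 / (1 + 66.069 + 4.8978) = 1/71.967 = 0.01390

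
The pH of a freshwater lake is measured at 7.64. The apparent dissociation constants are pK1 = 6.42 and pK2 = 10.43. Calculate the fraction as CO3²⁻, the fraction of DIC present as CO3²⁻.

α₂ = 0.00153

α₂ = 1 / (1 + [H⁺]/K2 + [H⁺]²/(K1K2)) = 1 / (1 + 10^+2.79 + 10^+1.57)
   = 1 / (1 + 616.60 + 37.154) = 1/654.75 = 0.001527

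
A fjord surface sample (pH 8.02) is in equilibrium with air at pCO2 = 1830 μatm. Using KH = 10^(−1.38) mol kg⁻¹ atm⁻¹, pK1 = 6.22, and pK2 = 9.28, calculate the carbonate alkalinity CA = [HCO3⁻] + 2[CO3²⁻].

[CO2*] = KH · pCO2 = 10^(−1.38) × 1830×10^-6 = 7.629×10^-5 mol/kg
α₀ = 1/(1 + K1/[H⁺] + K1K2/[H⁺]²) = 1/(1 + 10^+1.80 + 10^+0.54) = 0.01480
DIC = [CO2*]/α₀ = 7.629×10^-5 / 0.01480 = 5.154 mmol/kg
CA = (α₁ + 2α₂)·DIC = (0.9339 + 2×0.05132) × 5.154 = 5.34 mmol/kg

CA = 5.34 mmol/kg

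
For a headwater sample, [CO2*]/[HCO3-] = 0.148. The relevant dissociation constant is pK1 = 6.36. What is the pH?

pH = 7.19

From K1 = [H⁺][HCO3-]/[CO2*]:  pH = pK1 − log₁₀([CO2*]/[HCO3-])
log₁₀(0.148) = -0.830
pH = 6.36 − (-0.830) = 7.19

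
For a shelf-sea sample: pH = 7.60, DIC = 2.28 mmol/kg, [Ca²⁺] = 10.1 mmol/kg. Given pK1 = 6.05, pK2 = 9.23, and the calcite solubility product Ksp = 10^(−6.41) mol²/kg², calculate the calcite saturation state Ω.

Ω = 1.32

α₂ = 1 / (1 + [H⁺]/K2 + [H⁺]²/(K1K2)) = 1 / (1 + 10^+1.63 + 10^+0.08)
   = 1 / (1 + 42.658 + 1.2023) = 1/44.860 = 0.02229
[CO3²⁻] = α₂ × DIC = 0.02229 × 2.28 = 0.05082 mmol/kg
Ksp = 10^(−6.41) = 3.890×10^-7
Ω = [Ca²⁺][CO3²⁻]/Ksp = (10.1×10^-3)(5.082×10^-5) / 3.890×10^-7 = 1.32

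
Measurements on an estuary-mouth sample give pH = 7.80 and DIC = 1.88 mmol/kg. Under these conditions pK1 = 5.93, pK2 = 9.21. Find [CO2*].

[CO2*] = 0.0241 mmol/kg

α₀ = 1 / (1 + K1/[H⁺] + K1K2/[H⁺]²) = 1 / (1 + 10^+1.87 + 10^+0.46)
   = 1 / (1 + 74.131 + 2.8840) = 1/78.015 = 0.01282
[CO2*] = α₀ × DIC = 0.01282 × 1.88 = 0.0241 mmol/kg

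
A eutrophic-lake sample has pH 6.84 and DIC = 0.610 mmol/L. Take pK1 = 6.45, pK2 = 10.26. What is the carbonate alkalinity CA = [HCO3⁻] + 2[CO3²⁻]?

CA = [HCO3⁻] + 2[CO3²⁻] = (α₁ + 2α₂)·DIC
At pH 6.84: [H⁺]/K1 = 10^-0.39 = 0.40738, K2/[H⁺] = 10^-3.42 = 0.00038019
α₁ = 1/(1 + 0.40738 + 0.00038019) = 1/1.4078 = 0.7103; α₂ = α₁·K2/[H⁺] = 0.0002701
α₁ + 2α₂ = 0.7109
CA = 0.7109 × 0.610 = 0.434 mmol/L

CA = 0.434 mmol/L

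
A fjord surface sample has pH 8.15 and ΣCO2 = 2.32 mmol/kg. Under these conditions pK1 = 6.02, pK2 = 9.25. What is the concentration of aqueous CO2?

[CO2*] = 15.8 μmol/kg

α₀ = 1 / (1 + K1/[H⁺] + K1K2/[H⁺]²) = 1 / (1 + 10^+2.13 + 10^+1.03)
   = 1 / (1 + 134.90 + 10.715) = 1/146.61 = 0.006821
[CO2*] = α₀ × DIC = 0.006821 × 2.32 = 0.0158 mmol/kg = 15.8 μmol/kg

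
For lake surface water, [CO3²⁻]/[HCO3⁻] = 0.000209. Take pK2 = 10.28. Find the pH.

From K2 = [H⁺][CO3²⁻]/[HCO3⁻]:  pH = pK2 + log₁₀([CO3²⁻]/[HCO3⁻])
log₁₀(0.000209) = -3.680
pH = 10.28 + (-3.680) = 6.60

pH = 6.60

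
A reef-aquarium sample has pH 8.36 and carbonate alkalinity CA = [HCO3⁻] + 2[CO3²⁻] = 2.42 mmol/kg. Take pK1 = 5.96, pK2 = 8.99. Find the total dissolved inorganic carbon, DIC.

CA = [HCO3⁻] + 2[CO3²⁻] = (α₁ + 2α₂)·DIC
At pH 8.36: [H⁺]/K1 = 10^-2.40 = 0.0039811, K2/[H⁺] = 10^-0.63 = 0.23442
α₁ = 1/(1 + 0.0039811 + 0.23442) = 1/1.2384 = 0.8075; α₂ = α₁·K2/[H⁺] = 0.1893
α₁ + 2α₂ = 1.1861
DIC = CA / (α₁ + 2α₂) = 2.42 / 1.1861 = 2.04 mmol/kg

DIC = 2.04 mmol/kg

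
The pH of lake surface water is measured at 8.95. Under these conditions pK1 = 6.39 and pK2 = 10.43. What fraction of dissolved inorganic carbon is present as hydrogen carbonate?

α₁ = 0.965

α₁ = 1 / (1 + [H⁺]/K1 + K2/[H⁺]) = 1 / (1 + 10^-2.56 + 10^-1.48)
   = 1 / (1 + 0.0027542 + 0.033113) = 1/1.0359 = 0.9654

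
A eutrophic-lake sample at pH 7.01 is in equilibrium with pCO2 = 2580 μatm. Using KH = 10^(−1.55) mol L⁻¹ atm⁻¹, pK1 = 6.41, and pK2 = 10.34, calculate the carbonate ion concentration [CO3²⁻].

[CO2*] = KH · pCO2 = 10^(−1.55) × 2580×10^-6 = 7.271×10^-5 mol/L
α₀ = 1/(1 + K1/[H⁺] + K1K2/[H⁺]²) = 1/(1 + 10^+0.60 + 10^-2.73) = 0.2007
DIC = [CO2*]/α₀ = 7.271×10^-5 / 0.2007 = 0.3623 mmol/L
[CO3²⁻] = α₂·DIC; α₂ = 0.0003737, so [CO3²⁻] = 0.0003737 × 0.3623 = 0.000135 mmol/L = 0.135 μmol/L

[CO3²⁻] = 0.135 μmol/L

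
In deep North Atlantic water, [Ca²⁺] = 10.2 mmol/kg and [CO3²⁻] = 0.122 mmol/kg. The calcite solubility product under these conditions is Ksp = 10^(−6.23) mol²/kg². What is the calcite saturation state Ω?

Ksp = 10^(−6.23) = 5.888×10^-7
Ω = [Ca²⁺][CO3²⁻]/Ksp = (10.2×10^-3)(0.122×10^-3) / 5.888×10^-7 = 2.11

Ω = 2.11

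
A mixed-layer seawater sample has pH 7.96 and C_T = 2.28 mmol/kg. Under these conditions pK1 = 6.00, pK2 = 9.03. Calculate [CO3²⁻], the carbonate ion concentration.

α₂ = 1 / (1 + [H⁺]/K2 + [H⁺]²/(K1K2)) = 1 / (1 + 10^+1.07 + 10^-0.89)
   = 1 / (1 + 11.749 + 0.12882) = 1/12.878 = 0.07765
[CO3²⁻] = α₂ × DIC = 0.07765 × 2.28 = 0.177 mmol/kg

[CO3²⁻] = 0.177 mmol/kg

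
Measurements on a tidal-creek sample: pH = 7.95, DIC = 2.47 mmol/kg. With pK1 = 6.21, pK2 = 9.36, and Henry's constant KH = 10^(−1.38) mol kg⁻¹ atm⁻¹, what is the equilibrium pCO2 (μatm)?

pCO2 = 1020 μatm

α₀ = 1 / (1 + K1/[H⁺] + K1K2/[H⁺]²) = 1 / (1 + 10^+1.74 + 10^+0.33)
   = 1 / (1 + 54.954 + 2.1380) = 1/58.092 = 0.01721
[CO2*] = α₀ × DIC = 0.01721 × 2.47 = 0.04252 mmol/kg
pCO2 = [CO2*]/KH = 4.252×10^-5 / 4.169×10^-2 = 1020 μatm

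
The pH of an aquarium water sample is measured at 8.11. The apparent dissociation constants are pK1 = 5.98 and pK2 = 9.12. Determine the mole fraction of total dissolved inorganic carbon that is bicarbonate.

α₁ = 0.905

α₁ = 1 / (1 + [H⁺]/K1 + K2/[H⁺]) = 1 / (1 + 10^-2.13 + 10^-1.01)
   = 1 / (1 + 0.0074131 + 0.097724) = 1/1.1051 = 0.9049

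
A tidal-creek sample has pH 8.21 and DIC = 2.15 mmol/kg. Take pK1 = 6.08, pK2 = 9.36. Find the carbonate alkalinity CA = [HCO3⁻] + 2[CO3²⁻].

CA = [HCO3⁻] + 2[CO3²⁻] = (α₁ + 2α₂)·DIC
At pH 8.21: [H⁺]/K1 = 10^-2.13 = 0.0074131, K2/[H⁺] = 10^-1.15 = 0.070795
α₁ = 1/(1 + 0.0074131 + 0.070795) = 1/1.0782 = 0.9275; α₂ = α₁·K2/[H⁺] = 0.06566
α₁ + 2α₂ = 1.0588
CA = 1.0588 × 2.15 = 2.28 mmol/kg

CA = 2.28 mmol/kg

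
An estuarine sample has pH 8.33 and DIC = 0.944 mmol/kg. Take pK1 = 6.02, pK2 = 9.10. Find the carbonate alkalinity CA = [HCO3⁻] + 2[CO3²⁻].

CA = 1.08 mmol/kg

CA = [HCO3⁻] + 2[CO3²⁻] = (α₁ + 2α₂)·DIC
At pH 8.33: [H⁺]/K1 = 10^-2.31 = 0.0048978, K2/[H⁺] = 10^-0.77 = 0.16982
α₁ = 1/(1 + 0.0048978 + 0.16982) = 1/1.1747 = 0.8513; α₂ = α₁·K2/[H⁺] = 0.1446
α₁ + 2α₂ = 1.1404
CA = 1.1404 × 0.944 = 1.08 mmol/kg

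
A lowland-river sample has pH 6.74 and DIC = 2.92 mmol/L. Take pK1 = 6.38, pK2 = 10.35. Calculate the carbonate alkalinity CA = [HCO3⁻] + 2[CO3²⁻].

CA = [HCO3⁻] + 2[CO3²⁻] = (α₁ + 2α₂)·DIC
At pH 6.74: [H⁺]/K1 = 10^-0.36 = 0.43652, K2/[H⁺] = 10^-3.61 = 0.00024547
α₁ = 1/(1 + 0.43652 + 0.00024547) = 1/1.4368 = 0.6960; α₂ = α₁·K2/[H⁺] = 0.0001709
α₁ + 2α₂ = 0.6964
CA = 0.6964 × 2.92 = 2.03 mmol/L

CA = 2.03 mmol/L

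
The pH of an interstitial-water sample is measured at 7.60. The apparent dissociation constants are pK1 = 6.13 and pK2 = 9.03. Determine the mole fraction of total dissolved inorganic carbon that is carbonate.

α₂ = 1 / (1 + [H⁺]/K2 + [H⁺]²/(K1K2)) = 1 / (1 + 10^+1.43 + 10^-0.04)
   = 1 / (1 + 26.915 + 0.91201) = 1/28.827 = 0.03469

α₂ = 0.0347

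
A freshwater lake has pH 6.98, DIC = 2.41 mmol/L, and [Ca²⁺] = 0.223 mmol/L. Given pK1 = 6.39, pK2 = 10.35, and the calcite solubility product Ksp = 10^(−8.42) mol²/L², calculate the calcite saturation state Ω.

α₂ = 1 / (1 + [H⁺]/K2 + [H⁺]²/(K1K2)) = 1 / (1 + 10^+3.37 + 10^+2.78)
   = 1 / (1 + 2344.2 + 602.56) = 1/2947.8 = 0.0003392
[CO3²⁻] = α₂ × DIC = 0.0003392 × 2.41 = 0.0008176 mmol/L = 0.8176 μmol/L
Ksp = 10^(−8.42) = 3.802×10^-9
Ω = [Ca²⁺][CO3²⁻]/Ksp = (0.223×10^-3)(8.176×10^-7) / 3.802×10^-9 = 0.0480

Ω = 0.0480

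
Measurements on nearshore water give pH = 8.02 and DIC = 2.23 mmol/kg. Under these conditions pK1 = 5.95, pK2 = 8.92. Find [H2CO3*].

α₀ = 1 / (1 + K1/[H⁺] + K1K2/[H⁺]²) = 1 / (1 + 10^+2.07 + 10^+1.17)
   = 1 / (1 + 117.49 + 14.791) = 1/133.28 = 0.007503
[CO2*] = α₀ × DIC = 0.007503 × 2.23 = 0.0167 mmol/kg = 16.7 μmol/kg

[CO2*] = 16.7 μmol/kg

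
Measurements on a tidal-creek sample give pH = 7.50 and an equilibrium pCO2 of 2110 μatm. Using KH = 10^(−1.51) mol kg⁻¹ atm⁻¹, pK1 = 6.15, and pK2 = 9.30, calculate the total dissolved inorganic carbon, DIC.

DIC = 1.55 mmol/kg

[CO2*] = KH · pCO2 = 10^(−1.51) × 2110×10^-6 = 6.521×10^-5 mol/kg
α₀ = 1/(1 + K1/[H⁺] + K1K2/[H⁺]²) = 1/(1 + 10^+1.35 + 10^-0.45) = 0.04212
DIC = [CO2*]/α₀ = 6.521×10^-5 / 0.04212 = 1.55 mmol/kg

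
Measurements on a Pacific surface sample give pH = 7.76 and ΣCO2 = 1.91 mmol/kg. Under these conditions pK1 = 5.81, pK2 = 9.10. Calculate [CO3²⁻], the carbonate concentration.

α₂ = 1 / (1 + [H⁺]/K2 + [H⁺]²/(K1K2)) = 1 / (1 + 10^+1.34 + 10^-0.61)
   = 1 / (1 + 21.878 + 0.24547) = 1/23.123 = 0.04325
[CO3²⁻] = α₂ × DIC = 0.04325 × 1.91 = 0.0826 mmol/kg

[CO3²⁻] = 0.0826 mmol/kg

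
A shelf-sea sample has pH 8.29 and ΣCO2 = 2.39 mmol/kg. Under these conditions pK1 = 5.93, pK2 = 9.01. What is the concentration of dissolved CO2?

[CO2*] = 8.73 μmol/kg

α₀ = 1 / (1 + K1/[H⁺] + K1K2/[H⁺]²) = 1 / (1 + 10^+2.36 + 10^+1.64)
   = 1 / (1 + 229.09 + 43.652) = 1/273.74 = 0.003653
[CO2*] = α₀ × DIC = 0.003653 × 2.39 = 0.00873 mmol/kg = 8.73 μmol/kg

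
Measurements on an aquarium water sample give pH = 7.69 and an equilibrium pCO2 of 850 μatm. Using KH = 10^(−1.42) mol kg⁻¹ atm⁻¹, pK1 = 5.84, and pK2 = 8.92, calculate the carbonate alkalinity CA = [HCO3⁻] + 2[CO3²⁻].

[CO2*] = KH · pCO2 = 10^(−1.42) × 850×10^-6 = 3.232×10^-5 mol/kg
α₀ = 1/(1 + K1/[H⁺] + K1K2/[H⁺]²) = 1/(1 + 10^+1.85 + 10^+0.62) = 0.01316
DIC = [CO2*]/α₀ = 3.232×10^-5 / 0.01316 = 2.455 mmol/kg
CA = (α₁ + 2α₂)·DIC = (0.9320 + 2×0.05488) × 2.455 = 2.56 mmol/kg

CA = 2.56 mmol/kg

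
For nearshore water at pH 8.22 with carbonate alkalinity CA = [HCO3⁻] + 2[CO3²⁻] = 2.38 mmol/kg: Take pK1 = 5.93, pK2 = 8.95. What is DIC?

DIC = 2.07 mmol/kg

CA = [HCO3⁻] + 2[CO3²⁻] = (α₁ + 2α₂)·DIC
At pH 8.22: [H⁺]/K1 = 10^-2.29 = 0.0051286, K2/[H⁺] = 10^-0.73 = 0.18621
α₁ = 1/(1 + 0.0051286 + 0.18621) = 1/1.1913 = 0.8394; α₂ = α₁·K2/[H⁺] = 0.1563
α₁ + 2α₂ = 1.1520
DIC = CA / (α₁ + 2α₂) = 2.38 / 1.1520 = 2.07 mmol/kg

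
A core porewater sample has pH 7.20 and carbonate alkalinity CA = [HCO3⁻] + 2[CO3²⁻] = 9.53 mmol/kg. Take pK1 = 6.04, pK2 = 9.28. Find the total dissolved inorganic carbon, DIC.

CA = [HCO3⁻] + 2[CO3²⁻] = (α₁ + 2α₂)·DIC
At pH 7.20: [H⁺]/K1 = 10^-1.16 = 0.069183, K2/[H⁺] = 10^-2.08 = 0.0083176
α₁ = 1/(1 + 0.069183 + 0.0083176) = 1/1.0775 = 0.9281; α₂ = α₁·K2/[H⁺] = 0.007719
α₁ + 2α₂ = 0.9435
DIC = CA / (α₁ + 2α₂) = 9.53 / 0.9435 = 10.1 mmol/kg

DIC = 10.1 mmol/kg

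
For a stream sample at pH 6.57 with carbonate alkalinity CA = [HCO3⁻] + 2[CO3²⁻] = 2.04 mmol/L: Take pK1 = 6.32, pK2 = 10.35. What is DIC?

CA = [HCO3⁻] + 2[CO3²⁻] = (α₁ + 2α₂)·DIC
At pH 6.57: [H⁺]/K1 = 10^-0.25 = 0.56234, K2/[H⁺] = 10^-3.78 = 0.00016596
α₁ = 1/(1 + 0.56234 + 0.00016596) = 1/1.5625 = 0.6400; α₂ = α₁·K2/[H⁺] = 0.0001062
α₁ + 2α₂ = 0.6402
DIC = CA / (α₁ + 2α₂) = 2.04 / 0.6402 = 3.19 mmol/L

DIC = 3.19 mmol/L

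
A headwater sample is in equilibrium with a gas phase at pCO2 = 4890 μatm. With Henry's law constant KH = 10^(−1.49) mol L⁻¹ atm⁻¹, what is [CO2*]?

KH = 10^(−1.49) = 3.236×10^-2 mol L⁻¹ atm⁻¹
[CO2*] = KH · pCO2 = 3.236×10^-2 × 4890×10^-6 atm = 1.58×10^-4 mol/L

[CO2*] = 158 μmol/L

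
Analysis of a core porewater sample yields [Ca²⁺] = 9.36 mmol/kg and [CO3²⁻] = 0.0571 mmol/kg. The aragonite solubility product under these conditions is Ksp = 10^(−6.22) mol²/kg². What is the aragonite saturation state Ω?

Ω = 0.887

Ksp = 10^(−6.22) = 6.026×10^-7
Ω = [Ca²⁺][CO3²⁻]/Ksp = (9.36×10^-3)(0.0571×10^-3) / 6.026×10^-7 = 0.887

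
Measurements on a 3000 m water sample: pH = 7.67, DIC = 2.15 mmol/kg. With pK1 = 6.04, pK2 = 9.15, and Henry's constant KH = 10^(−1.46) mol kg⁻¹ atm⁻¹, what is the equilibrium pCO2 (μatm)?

α₀ = 1 / (1 + K1/[H⁺] + K1K2/[H⁺]²) = 1 / (1 + 10^+1.63 + 10^+0.15)
   = 1 / (1 + 42.658 + 1.4125) = 1/45.070 = 0.02219
[CO2*] = α₀ × DIC = 0.02219 × 2.15 = 0.04770 mmol/kg
pCO2 = [CO2*]/KH = 4.770×10^-5 / 3.467×10^-2 = 1380 μatm

pCO2 = 1380 μatm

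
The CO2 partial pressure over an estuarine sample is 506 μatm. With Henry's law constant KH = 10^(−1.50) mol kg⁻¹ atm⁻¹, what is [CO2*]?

[CO2*] = 16.0 μmol/kg

KH = 10^(−1.50) = 3.162×10^-2 mol kg⁻¹ atm⁻¹
[CO2*] = KH · pCO2 = 3.162×10^-2 × 506×10^-6 atm = 1.60×10^-5 mol/kg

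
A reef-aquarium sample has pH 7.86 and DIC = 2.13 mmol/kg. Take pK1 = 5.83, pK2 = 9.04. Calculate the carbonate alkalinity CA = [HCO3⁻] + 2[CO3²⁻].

CA = 2.24 mmol/kg

CA = [HCO3⁻] + 2[CO3²⁻] = (α₁ + 2α₂)·DIC
At pH 7.86: [H⁺]/K1 = 10^-2.03 = 0.0093325, K2/[H⁺] = 10^-1.18 = 0.066069
α₁ = 1/(1 + 0.0093325 + 0.066069) = 1/1.0754 = 0.9299; α₂ = α₁·K2/[H⁺] = 0.06144
α₁ + 2α₂ = 1.0528
CA = 1.0528 × 2.13 = 2.24 mmol/kg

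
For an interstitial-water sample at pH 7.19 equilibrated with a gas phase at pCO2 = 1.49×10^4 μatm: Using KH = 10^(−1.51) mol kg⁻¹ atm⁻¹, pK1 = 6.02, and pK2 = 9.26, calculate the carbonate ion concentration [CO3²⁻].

[CO3²⁻] = 0.0580 mmol/kg

[CO2*] = KH · pCO2 = 10^(−1.51) × 1.49×10^4×10^-6 = 4.605×10^-4 mol/kg
α₀ = 1/(1 + K1/[H⁺] + K1K2/[H⁺]²) = 1/(1 + 10^+1.17 + 10^-0.90) = 0.06283
DIC = [CO2*]/α₀ = 4.605×10^-4 / 0.06283 = 7.329 mmol/kg
[CO3²⁻] = α₂·DIC; α₂ = 0.007909, so [CO3²⁻] = 0.007909 × 7.329 = 0.0580 mmol/kg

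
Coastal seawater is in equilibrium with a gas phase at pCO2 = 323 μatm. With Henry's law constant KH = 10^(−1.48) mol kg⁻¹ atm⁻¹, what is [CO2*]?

KH = 10^(−1.48) = 3.311×10^-2 mol kg⁻¹ atm⁻¹
[CO2*] = KH · pCO2 = 3.311×10^-2 × 323×10^-6 atm = 1.07×10^-5 mol/kg

[CO2*] = 10.7 μmol/kg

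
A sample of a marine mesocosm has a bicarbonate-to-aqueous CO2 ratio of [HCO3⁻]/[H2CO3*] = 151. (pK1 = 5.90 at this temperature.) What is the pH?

From K1 = [H⁺][HCO3⁻]/[H2CO3*]:  pH = pK1 + log₁₀([HCO3⁻]/[H2CO3*])
log₁₀(151) = +2.179
pH = 5.90 + (+2.179) = 8.08

pH = 8.08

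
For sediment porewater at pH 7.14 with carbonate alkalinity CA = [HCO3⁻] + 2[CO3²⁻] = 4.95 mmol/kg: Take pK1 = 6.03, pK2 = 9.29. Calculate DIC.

DIC = 5.29 mmol/kg

CA = [HCO3⁻] + 2[CO3²⁻] = (α₁ + 2α₂)·DIC
At pH 7.14: [H⁺]/K1 = 10^-1.11 = 0.077625, K2/[H⁺] = 10^-2.15 = 0.0070795
α₁ = 1/(1 + 0.077625 + 0.0070795) = 1/1.0847 = 0.9219; α₂ = α₁·K2/[H⁺] = 0.006527
α₁ + 2α₂ = 0.9350
DIC = CA / (α₁ + 2α₂) = 4.95 / 0.9350 = 5.29 mmol/kg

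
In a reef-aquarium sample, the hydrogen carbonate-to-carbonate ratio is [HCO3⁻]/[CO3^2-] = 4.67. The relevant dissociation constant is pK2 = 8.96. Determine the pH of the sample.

pH = 8.29

From K2 = [H⁺][CO3^2-]/[HCO3⁻]:  pH = pK2 − log₁₀([HCO3⁻]/[CO3^2-])
log₁₀(4.67) = +0.669
pH = 8.96 − (+0.669) = 8.29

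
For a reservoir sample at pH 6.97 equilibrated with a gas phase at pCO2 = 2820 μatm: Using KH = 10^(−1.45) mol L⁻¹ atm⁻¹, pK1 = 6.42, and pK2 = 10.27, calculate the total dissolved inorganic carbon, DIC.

DIC = 0.455 mmol/L

[CO2*] = KH · pCO2 = 10^(−1.45) × 2820×10^-6 = 1.001×10^-4 mol/L
α₀ = 1/(1 + K1/[H⁺] + K1K2/[H⁺]²) = 1/(1 + 10^+0.55 + 10^-2.75) = 0.2198
DIC = [CO2*]/α₀ = 1.001×10^-4 / 0.2198 = 0.455 mmol/L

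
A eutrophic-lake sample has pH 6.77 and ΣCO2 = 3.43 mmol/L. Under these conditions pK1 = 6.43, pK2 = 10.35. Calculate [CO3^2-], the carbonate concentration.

[CO3²⁻] = 0.619 μmol/L

α₂ = 1 / (1 + [H⁺]/K2 + [H⁺]²/(K1K2)) = 1 / (1 + 10^+3.58 + 10^+3.24)
   = 1 / (1 + 3801.9 + 1737.8) = 1/5540.7 = 0.0001805
[CO3²⁻] = α₂ × DIC = 0.0001805 × 3.43 = 0.000619 mmol/L = 0.619 μmol/L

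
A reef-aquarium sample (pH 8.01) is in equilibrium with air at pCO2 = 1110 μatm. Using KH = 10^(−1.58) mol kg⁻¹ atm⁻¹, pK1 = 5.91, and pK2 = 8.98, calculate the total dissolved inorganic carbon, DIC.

DIC = 4.10 mmol/kg

[CO2*] = KH · pCO2 = 10^(−1.58) × 1110×10^-6 = 2.920×10^-5 mol/kg
α₀ = 1/(1 + K1/[H⁺] + K1K2/[H⁺]²) = 1/(1 + 10^+2.10 + 10^+1.13) = 0.007123
DIC = [CO2*]/α₀ = 2.920×10^-5 / 0.007123 = 4.10 mmol/kg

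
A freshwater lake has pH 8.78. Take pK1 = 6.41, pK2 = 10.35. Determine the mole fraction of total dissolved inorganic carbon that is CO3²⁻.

α₂ = 1 / (1 + [H⁺]/K2 + [H⁺]²/(K1K2)) = 1 / (1 + 10^+1.57 + 10^-0.80)
   = 1 / (1 + 37.154 + 0.15849) = 1/38.312 = 0.02610

α₂ = 0.0261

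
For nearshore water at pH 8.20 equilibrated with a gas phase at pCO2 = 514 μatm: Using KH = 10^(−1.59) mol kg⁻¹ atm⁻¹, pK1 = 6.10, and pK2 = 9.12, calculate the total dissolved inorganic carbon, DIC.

[CO2*] = KH · pCO2 = 10^(−1.59) × 514×10^-6 = 1.321×10^-5 mol/kg
α₀ = 1/(1 + K1/[H⁺] + K1K2/[H⁺]²) = 1/(1 + 10^+2.10 + 10^+1.18) = 0.007041
DIC = [CO2*]/α₀ = 1.321×10^-5 / 0.007041 = 1.88 mmol/kg

DIC = 1.88 mmol/kg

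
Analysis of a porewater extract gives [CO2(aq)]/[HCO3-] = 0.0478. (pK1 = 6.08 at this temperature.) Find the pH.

pH = 7.40

From K1 = [H⁺][HCO3-]/[CO2(aq)]:  pH = pK1 − log₁₀([CO2(aq)]/[HCO3-])
log₁₀(0.0478) = -1.321
pH = 6.08 − (-1.321) = 7.40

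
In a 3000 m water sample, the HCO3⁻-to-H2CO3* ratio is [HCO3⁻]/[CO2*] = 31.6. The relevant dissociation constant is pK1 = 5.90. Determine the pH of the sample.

From K1 = [H⁺][HCO3⁻]/[CO2*]:  pH = pK1 + log₁₀([HCO3⁻]/[CO2*])
log₁₀(31.6) = +1.500
pH = 5.90 + (+1.500) = 7.40

pH = 7.40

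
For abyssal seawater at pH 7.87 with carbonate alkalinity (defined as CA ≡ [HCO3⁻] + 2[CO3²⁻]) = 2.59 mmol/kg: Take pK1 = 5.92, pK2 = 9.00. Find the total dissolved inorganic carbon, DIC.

DIC = 2.45 mmol/kg

CA = [HCO3⁻] + 2[CO3²⁻] = (α₁ + 2α₂)·DIC
At pH 7.87: [H⁺]/K1 = 10^-1.95 = 0.011220, K2/[H⁺] = 10^-1.13 = 0.074131
α₁ = 1/(1 + 0.011220 + 0.074131) = 1/1.0854 = 0.9214; α₂ = α₁·K2/[H⁺] = 0.06830
α₁ + 2α₂ = 1.0580
DIC = CA / (α₁ + 2α₂) = 2.59 / 1.0580 = 2.45 mmol/kg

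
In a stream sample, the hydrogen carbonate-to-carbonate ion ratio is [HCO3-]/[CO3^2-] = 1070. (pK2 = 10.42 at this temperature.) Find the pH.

From K2 = [H⁺][CO3^2-]/[HCO3-]:  pH = pK2 − log₁₀([HCO3-]/[CO3^2-])
log₁₀(1070) = +3.029
pH = 10.42 − (+3.029) = 7.39

pH = 7.39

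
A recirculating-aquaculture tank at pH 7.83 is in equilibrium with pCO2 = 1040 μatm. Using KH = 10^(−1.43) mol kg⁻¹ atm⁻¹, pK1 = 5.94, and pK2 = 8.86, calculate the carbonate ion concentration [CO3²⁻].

[CO2*] = KH · pCO2 = 10^(−1.43) × 1040×10^-6 = 3.864×10^-5 mol/kg
α₀ = 1/(1 + K1/[H⁺] + K1K2/[H⁺]²) = 1/(1 + 10^+1.89 + 10^+0.86) = 0.01165
DIC = [CO2*]/α₀ = 3.864×10^-5 / 0.01165 = 3.318 mmol/kg
[CO3²⁻] = α₂·DIC; α₂ = 0.08437, so [CO3²⁻] = 0.08437 × 3.318 = 0.280 mmol/kg

[CO3²⁻] = 0.280 mmol/kg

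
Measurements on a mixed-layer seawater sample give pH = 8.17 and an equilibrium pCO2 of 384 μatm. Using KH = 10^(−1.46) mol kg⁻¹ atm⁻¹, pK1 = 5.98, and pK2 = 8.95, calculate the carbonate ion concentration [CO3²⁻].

[CO3²⁻] = 0.342 mmol/kg

[CO2*] = KH · pCO2 = 10^(−1.46) × 384×10^-6 = 1.331×10^-5 mol/kg
α₀ = 1/(1 + K1/[H⁺] + K1K2/[H⁺]²) = 1/(1 + 10^+2.19 + 10^+1.41) = 0.005507
DIC = [CO2*]/α₀ = 1.331×10^-5 / 0.005507 = 2.418 mmol/kg
[CO3²⁻] = α₂·DIC; α₂ = 0.1416, so [CO3²⁻] = 0.1416 × 2.418 = 0.342 mmol/kg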